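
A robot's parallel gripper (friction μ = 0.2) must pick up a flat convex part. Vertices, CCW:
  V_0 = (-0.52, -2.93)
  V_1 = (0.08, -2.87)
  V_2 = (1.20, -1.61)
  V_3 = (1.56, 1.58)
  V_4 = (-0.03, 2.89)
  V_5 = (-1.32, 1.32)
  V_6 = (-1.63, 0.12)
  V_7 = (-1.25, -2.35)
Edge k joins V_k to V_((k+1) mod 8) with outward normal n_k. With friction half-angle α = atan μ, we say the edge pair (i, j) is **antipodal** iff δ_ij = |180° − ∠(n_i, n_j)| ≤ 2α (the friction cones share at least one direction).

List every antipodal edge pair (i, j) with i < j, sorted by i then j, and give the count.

count = 4; pairs: (1,4), (2,5), (2,6), (3,7)

α = atan 0.2 = 11.31°;  2α = 22.62°
n_0 = (+0.0995, -0.9950)
n_1 = (+0.7474, -0.6644)
n_2 = (+0.9937, -0.1121)
n_3 = (+0.6359, +0.7718)
n_4 = (-0.7726, +0.6348)
n_5 = (-0.9682, +0.2501)
n_6 = (-0.9884, -0.1521)
n_7 = (-0.6221, -0.7830)
  (0,1): δ = 137.34°  ·
  (0,2): δ = 102.15°  ·
  (0,3): δ = 45.20°  ·
  (0,4): δ = 44.88°  ·
  (0,5): δ = 69.80°  ·
  (0,6): δ = 93.04°  ·
  (0,7): δ = 135.82°  ·
  (1,2): δ = 144.81°  ·
  (1,3): δ = 87.85°  ·
  (1,4): δ = 2.23°  ✓
  (1,5): δ = 27.15°  ·
  (1,6): δ = 50.38°  ·
  (1,7): δ = 93.17°  ·
  (2,3): δ = 123.05°  ·
  (2,4): δ = 32.97°  ·
  (2,5): δ = 8.05°  ✓
  (2,6): δ = 15.18°  ✓
  (2,7): δ = 57.97°  ·
  (3,4): δ = 89.92°  ·
  (3,5): δ = 65.00°  ·
  (3,6): δ = 41.77°  ·
  (3,7): δ = 1.02°  ✓
  (4,5): δ = 155.08°  ·
  (4,6): δ = 131.85°  ·
  (4,7): δ = 89.06°  ·
  (5,6): δ = 156.77°  ·
  (5,7): δ = 113.98°  ·
  (6,7): δ = 137.21°  ·
antipodal pairs: 4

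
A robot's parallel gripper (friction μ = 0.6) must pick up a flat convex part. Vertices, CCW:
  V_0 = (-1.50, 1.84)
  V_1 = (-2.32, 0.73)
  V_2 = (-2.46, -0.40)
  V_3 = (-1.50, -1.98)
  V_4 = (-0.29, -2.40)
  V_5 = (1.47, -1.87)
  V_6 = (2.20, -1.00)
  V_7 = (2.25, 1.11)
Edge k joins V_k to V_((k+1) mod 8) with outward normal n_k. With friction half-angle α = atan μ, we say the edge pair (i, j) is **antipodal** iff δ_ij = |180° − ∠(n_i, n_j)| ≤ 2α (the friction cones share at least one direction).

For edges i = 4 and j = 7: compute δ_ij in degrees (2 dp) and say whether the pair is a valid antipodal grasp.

δ = 27.77°, valid

α = atan 0.6 = 30.96°;  2α = 61.93°
edge 4: e_4 = (+1.76, +0.53);  n_4 = (+0.2883, -0.9575)
edge 7: e_7 = (-3.75, +0.73);  n_7 = (+0.1911, +0.9816)
∠(n_4, n_7) = 152.23°
δ = |180° − 152.23°| = 27.77°
27.77° ≤ 2α = 61.93°  →  valid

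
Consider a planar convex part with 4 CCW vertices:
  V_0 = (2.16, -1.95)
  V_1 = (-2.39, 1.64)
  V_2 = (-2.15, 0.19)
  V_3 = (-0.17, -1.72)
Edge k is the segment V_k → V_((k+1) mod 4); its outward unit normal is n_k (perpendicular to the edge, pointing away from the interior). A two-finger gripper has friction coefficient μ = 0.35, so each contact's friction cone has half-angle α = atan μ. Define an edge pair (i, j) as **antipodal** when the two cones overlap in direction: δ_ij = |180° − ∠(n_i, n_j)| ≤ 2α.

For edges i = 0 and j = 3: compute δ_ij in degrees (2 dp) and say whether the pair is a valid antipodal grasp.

δ = 32.64°, valid

α = atan 0.35 = 19.29°;  2α = 38.58°
edge 0: e_0 = (-4.55, +3.59);  n_0 = (+0.6194, +0.7851)
edge 3: e_3 = (+2.33, -0.23);  n_3 = (-0.0982, -0.9952)
∠(n_0, n_3) = 147.36°
δ = |180° − 147.36°| = 32.64°
32.64° ≤ 2α = 38.58°  →  valid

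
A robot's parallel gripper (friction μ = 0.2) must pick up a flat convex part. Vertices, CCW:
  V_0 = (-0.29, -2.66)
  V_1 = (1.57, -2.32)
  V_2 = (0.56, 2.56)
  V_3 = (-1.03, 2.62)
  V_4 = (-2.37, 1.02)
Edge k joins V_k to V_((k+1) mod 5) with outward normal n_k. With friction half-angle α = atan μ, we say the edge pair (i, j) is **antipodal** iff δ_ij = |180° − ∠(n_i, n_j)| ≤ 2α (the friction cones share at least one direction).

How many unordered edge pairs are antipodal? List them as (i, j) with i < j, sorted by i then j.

count = 2; pairs: (0,2), (1,4)

α = atan 0.2 = 11.31°;  2α = 22.62°
n_0 = (+0.1798, -0.9837)
n_1 = (+0.9792, +0.2027)
n_2 = (+0.0377, +0.9993)
n_3 = (-0.7666, +0.6421)
n_4 = (-0.8706, -0.4921)
  (0,1): δ = 88.67°  ·
  (0,2): δ = 12.52°  ✓
  (0,3): δ = 39.69°  ·
  (0,4): δ = 109.12°  ·
  (1,2): δ = 103.85°  ·
  (1,3): δ = 51.64°  ·
  (1,4): δ = 17.78°  ✓
  (2,3): δ = 127.79°  ·
  (2,4): δ = 58.36°  ·
  (3,4): δ = 110.58°  ·
antipodal pairs: 2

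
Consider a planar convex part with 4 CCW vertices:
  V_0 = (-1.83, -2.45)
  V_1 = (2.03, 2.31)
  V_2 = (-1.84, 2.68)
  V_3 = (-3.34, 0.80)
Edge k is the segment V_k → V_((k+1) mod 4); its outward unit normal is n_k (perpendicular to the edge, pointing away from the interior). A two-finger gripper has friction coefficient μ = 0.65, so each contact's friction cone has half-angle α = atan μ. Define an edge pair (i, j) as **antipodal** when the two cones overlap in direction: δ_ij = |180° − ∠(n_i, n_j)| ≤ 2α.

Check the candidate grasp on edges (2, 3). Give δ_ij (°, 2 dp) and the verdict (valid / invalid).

α = atan 0.65 = 33.02°;  2α = 66.05°
edge 2: e_2 = (-1.50, -1.88);  n_2 = (-0.7817, +0.6237)
edge 3: e_3 = (+1.51, -3.25);  n_3 = (-0.9069, -0.4214)
∠(n_2, n_3) = 63.51°
δ = |180° − 63.51°| = 116.49°
116.49° > 2α = 66.05°  →  invalid

δ = 116.49°, invalid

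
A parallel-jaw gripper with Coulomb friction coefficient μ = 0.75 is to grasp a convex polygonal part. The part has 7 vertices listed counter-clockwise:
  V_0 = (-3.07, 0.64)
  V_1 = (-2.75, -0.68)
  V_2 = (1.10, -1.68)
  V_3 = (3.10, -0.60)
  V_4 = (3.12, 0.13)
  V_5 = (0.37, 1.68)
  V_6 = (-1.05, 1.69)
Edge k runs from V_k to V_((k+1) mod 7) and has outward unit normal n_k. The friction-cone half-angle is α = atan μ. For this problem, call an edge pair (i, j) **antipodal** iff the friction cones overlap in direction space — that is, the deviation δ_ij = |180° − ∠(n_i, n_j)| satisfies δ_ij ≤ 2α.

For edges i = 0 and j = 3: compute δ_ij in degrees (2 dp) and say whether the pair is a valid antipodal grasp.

δ = 15.20°, valid

α = atan 0.75 = 36.87°;  2α = 73.74°
edge 0: e_0 = (+0.32, -1.32);  n_0 = (-0.9719, -0.2356)
edge 3: e_3 = (+0.02, +0.73);  n_3 = (+0.9996, -0.0274)
∠(n_0, n_3) = 164.80°
δ = |180° − 164.80°| = 15.20°
15.20° ≤ 2α = 73.74°  →  valid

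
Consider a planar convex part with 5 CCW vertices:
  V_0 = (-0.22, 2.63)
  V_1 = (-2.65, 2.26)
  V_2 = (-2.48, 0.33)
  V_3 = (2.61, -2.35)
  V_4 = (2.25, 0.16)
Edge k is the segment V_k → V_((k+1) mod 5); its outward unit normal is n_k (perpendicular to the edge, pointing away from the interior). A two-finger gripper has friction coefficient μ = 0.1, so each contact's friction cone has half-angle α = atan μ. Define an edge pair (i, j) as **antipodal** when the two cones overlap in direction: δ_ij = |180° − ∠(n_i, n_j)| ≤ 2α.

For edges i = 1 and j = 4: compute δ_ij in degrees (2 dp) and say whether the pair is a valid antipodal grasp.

α = atan 0.1 = 5.71°;  2α = 11.42°
edge 1: e_1 = (+0.17, -1.93);  n_1 = (-0.9961, -0.0877)
edge 4: e_4 = (-2.47, +2.47);  n_4 = (+0.7071, +0.7071)
∠(n_1, n_4) = 140.03°
δ = |180° − 140.03°| = 39.97°
39.97° > 2α = 11.42°  →  invalid

δ = 39.97°, invalid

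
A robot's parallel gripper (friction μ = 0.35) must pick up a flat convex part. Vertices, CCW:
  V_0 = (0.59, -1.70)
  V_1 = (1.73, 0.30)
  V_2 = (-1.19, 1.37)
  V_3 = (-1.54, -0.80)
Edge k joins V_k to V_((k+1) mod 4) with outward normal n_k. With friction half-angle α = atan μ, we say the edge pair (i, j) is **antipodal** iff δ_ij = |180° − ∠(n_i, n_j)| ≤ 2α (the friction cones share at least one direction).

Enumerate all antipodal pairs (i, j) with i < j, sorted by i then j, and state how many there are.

α = atan 0.35 = 19.29°;  2α = 38.58°
n_0 = (+0.8688, -0.4952)
n_1 = (+0.3441, +0.9389)
n_2 = (-0.9872, +0.1592)
n_3 = (-0.3892, -0.9211)
  (0,1): δ = 80.44°  ·
  (0,2): δ = 20.52°  ✓
  (0,3): δ = 96.78°  ·
  (1,2): δ = 79.04°  ·
  (1,3): δ = 2.78°  ✓
  (2,3): δ = 103.74°  ·
antipodal pairs: 2

count = 2; pairs: (0,2), (1,3)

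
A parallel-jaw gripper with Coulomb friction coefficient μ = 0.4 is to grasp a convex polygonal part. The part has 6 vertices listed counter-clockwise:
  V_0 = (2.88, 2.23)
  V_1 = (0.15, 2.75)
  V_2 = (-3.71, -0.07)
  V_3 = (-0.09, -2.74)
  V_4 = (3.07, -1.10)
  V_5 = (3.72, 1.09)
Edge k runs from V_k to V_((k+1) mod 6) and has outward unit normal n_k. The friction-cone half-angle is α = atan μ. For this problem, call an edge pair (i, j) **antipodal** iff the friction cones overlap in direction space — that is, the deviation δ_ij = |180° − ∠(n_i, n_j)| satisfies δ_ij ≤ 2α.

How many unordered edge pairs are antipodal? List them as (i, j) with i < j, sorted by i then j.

count = 5; pairs: (0,2), (0,3), (1,3), (1,4), (2,5)

α = atan 0.4 = 21.80°;  2α = 43.60°
n_0 = (+0.1871, +0.9823)
n_1 = (-0.5899, +0.8075)
n_2 = (-0.5936, -0.8048)
n_3 = (+0.4606, -0.8876)
n_4 = (+0.9587, -0.2845)
n_5 = (+0.8051, +0.5932)
  (0,1): δ = 133.06°  ·
  (0,2): δ = 25.63°  ✓
  (0,3): δ = 38.21°  ✓
  (0,4): δ = 84.25°  ·
  (0,5): δ = 137.17°  ·
  (1,2): δ = 72.56°  ·
  (1,3): δ = 8.72°  ✓
  (1,4): δ = 37.32°  ✓
  (1,5): δ = 90.23°  ·
  (2,3): δ = 116.16°  ·
  (2,4): δ = 70.12°  ·
  (2,5): δ = 17.20°  ✓
  (3,4): δ = 133.96°  ·
  (3,5): δ = 81.04°  ·
  (4,5): δ = 127.08°  ·
antipodal pairs: 5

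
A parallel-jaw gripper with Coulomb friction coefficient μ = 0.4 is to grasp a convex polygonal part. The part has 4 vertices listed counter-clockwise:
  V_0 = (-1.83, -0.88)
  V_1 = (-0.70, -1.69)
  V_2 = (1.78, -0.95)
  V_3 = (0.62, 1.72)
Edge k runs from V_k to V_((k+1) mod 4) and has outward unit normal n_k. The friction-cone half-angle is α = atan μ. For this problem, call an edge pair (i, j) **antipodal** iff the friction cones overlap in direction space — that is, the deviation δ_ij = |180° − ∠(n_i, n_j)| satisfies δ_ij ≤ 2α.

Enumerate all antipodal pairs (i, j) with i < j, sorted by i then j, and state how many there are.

α = atan 0.4 = 21.80°;  2α = 43.60°
n_0 = (-0.5826, -0.8128)
n_1 = (+0.2859, -0.9583)
n_2 = (+0.9172, +0.3985)
n_3 = (-0.7278, +0.6858)
  (0,1): δ = 127.75°  ·
  (0,2): δ = 30.88°  ✓
  (0,3): δ = 82.33°  ·
  (1,2): δ = 83.13°  ·
  (1,3): δ = 30.09°  ✓
  (2,3): δ = 66.78°  ·
antipodal pairs: 2

count = 2; pairs: (0,2), (1,3)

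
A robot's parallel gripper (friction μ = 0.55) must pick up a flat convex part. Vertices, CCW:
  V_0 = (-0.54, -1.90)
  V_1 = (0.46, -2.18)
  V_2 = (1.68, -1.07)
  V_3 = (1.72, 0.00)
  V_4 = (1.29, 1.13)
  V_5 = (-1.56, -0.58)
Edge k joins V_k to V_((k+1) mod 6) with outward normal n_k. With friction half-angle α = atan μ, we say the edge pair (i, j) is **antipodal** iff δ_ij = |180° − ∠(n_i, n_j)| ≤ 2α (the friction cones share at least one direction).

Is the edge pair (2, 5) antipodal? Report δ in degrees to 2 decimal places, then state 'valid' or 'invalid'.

α = atan 0.55 = 28.81°;  2α = 57.62°
edge 2: e_2 = (+0.04, +1.07);  n_2 = (+0.9993, -0.0374)
edge 5: e_5 = (+1.02, -1.32);  n_5 = (-0.7913, -0.6114)
∠(n_2, n_5) = 140.16°
δ = |180° − 140.16°| = 39.84°
39.84° ≤ 2α = 57.62°  →  valid

δ = 39.84°, valid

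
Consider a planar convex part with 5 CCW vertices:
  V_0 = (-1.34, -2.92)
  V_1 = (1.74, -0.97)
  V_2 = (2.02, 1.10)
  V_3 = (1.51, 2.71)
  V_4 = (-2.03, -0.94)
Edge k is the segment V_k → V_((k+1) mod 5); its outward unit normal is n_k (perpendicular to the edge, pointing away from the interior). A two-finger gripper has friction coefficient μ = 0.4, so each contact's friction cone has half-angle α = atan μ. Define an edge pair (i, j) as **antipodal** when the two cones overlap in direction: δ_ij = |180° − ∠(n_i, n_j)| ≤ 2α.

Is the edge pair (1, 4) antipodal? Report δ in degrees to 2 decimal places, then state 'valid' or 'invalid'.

δ = 26.92°, valid

α = atan 0.4 = 21.80°;  2α = 43.60°
edge 1: e_1 = (+0.28, +2.07);  n_1 = (+0.9910, -0.1340)
edge 4: e_4 = (+0.69, -1.98);  n_4 = (-0.9443, -0.3291)
∠(n_1, n_4) = 153.08°
δ = |180° − 153.08°| = 26.92°
26.92° ≤ 2α = 43.60°  →  valid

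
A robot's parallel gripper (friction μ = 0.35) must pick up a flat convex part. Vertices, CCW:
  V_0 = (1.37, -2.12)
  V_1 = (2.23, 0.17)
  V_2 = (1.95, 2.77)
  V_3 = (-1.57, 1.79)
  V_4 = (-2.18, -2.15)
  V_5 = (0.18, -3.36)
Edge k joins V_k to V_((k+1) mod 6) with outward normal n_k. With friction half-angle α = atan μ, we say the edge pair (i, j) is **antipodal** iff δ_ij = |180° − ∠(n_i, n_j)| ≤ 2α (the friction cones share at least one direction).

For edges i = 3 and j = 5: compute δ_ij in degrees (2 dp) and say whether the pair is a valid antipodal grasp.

α = atan 0.35 = 19.29°;  2α = 38.58°
edge 3: e_3 = (-0.61, -3.94);  n_3 = (-0.9882, +0.1530)
edge 5: e_5 = (+1.19, +1.24);  n_5 = (+0.7215, -0.6924)
∠(n_3, n_5) = 144.98°
δ = |180° − 144.98°| = 35.02°
35.02° ≤ 2α = 38.58°  →  valid

δ = 35.02°, valid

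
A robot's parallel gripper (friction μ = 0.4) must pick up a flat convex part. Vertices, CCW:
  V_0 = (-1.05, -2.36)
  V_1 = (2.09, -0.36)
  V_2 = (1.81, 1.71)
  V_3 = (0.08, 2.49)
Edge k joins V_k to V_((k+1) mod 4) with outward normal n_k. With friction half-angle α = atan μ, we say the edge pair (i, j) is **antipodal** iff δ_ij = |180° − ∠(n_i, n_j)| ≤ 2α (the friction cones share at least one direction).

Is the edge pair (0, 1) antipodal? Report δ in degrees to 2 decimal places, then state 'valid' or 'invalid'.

α = atan 0.4 = 21.80°;  2α = 43.60°
edge 0: e_0 = (+3.14, +2.00);  n_0 = (+0.5372, -0.8434)
edge 1: e_1 = (-0.28, +2.07);  n_1 = (+0.9910, +0.1340)
∠(n_0, n_1) = 65.21°
δ = |180° − 65.21°| = 114.79°
114.79° > 2α = 43.60°  →  invalid

δ = 114.79°, invalid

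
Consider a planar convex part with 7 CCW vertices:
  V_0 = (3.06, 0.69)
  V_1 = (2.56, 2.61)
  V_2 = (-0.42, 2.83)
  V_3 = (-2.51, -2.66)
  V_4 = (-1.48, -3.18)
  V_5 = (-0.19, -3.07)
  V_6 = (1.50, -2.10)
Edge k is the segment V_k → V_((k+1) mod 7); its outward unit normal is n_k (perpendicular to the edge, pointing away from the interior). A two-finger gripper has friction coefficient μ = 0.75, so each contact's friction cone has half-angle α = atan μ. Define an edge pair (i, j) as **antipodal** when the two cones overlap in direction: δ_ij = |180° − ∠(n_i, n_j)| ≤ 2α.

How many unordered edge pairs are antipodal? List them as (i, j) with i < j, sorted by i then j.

α = atan 0.75 = 36.87°;  2α = 73.74°
n_0 = (+0.9677, +0.2520)
n_1 = (+0.0736, +0.9973)
n_2 = (-0.9346, +0.3558)
n_3 = (-0.4507, -0.8927)
n_4 = (+0.0850, -0.9964)
n_5 = (+0.4978, -0.8673)
n_6 = (+0.8728, -0.4880)
  (0,1): δ = 108.82°  ·
  (0,2): δ = 35.44°  ✓
  (0,3): δ = 48.62°  ✓
  (0,4): δ = 80.28°  ·
  (0,5): δ = 105.26°  ·
  (0,6): δ = 136.19°  ·
  (1,2): δ = 106.62°  ·
  (1,3): δ = 22.56°  ✓
  (1,4): δ = 9.10°  ✓
  (1,5): δ = 34.08°  ✓
  (1,6): δ = 65.01°  ✓
  (2,3): δ = 95.95°  ·
  (2,4): δ = 64.28°  ✓
  (2,5): δ = 39.30°  ✓
  (2,6): δ = 8.37°  ✓
  (3,4): δ = 148.34°  ·
  (3,5): δ = 123.36°  ·
  (3,6): δ = 92.42°  ·
  (4,5): δ = 155.02°  ·
  (4,6): δ = 124.09°  ·
  (5,6): δ = 149.07°  ·
antipodal pairs: 9

count = 9; pairs: (0,2), (0,3), (1,3), (1,4), (1,5), (1,6), (2,4), (2,5), (2,6)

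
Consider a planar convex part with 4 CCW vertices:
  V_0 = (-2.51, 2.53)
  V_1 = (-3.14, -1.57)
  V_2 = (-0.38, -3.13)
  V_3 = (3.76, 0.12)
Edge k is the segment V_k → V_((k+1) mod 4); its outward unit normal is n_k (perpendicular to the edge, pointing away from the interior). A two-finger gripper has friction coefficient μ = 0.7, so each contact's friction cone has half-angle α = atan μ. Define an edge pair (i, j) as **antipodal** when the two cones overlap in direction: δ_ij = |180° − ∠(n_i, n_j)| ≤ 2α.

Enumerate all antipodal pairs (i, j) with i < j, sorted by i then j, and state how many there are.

α = atan 0.7 = 34.99°;  2α = 69.98°
n_0 = (-0.9884, +0.1519)
n_1 = (-0.4921, -0.8706)
n_2 = (+0.6175, -0.7866)
n_3 = (+0.3588, +0.9334)
  (0,1): δ = 110.74°  ·
  (0,2): δ = 43.13°  ✓
  (0,3): δ = 77.71°  ·
  (1,2): δ = 112.39°  ·
  (1,3): δ = 8.45°  ✓
  (2,3): δ = 59.16°  ✓
antipodal pairs: 3

count = 3; pairs: (0,2), (1,3), (2,3)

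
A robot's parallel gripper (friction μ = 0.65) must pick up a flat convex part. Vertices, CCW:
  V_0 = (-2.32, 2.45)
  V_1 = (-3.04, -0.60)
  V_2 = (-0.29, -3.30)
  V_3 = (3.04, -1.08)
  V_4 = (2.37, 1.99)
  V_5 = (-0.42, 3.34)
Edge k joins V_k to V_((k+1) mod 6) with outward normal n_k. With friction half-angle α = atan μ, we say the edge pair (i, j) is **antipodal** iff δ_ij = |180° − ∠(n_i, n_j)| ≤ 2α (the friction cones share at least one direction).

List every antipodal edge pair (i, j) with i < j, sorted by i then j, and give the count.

count = 6; pairs: (0,2), (0,3), (1,3), (1,4), (2,4), (2,5)

α = atan 0.65 = 33.02°;  2α = 66.05°
n_0 = (-0.9732, +0.2298)
n_1 = (-0.7006, -0.7136)
n_2 = (+0.5547, -0.8321)
n_3 = (+0.9770, +0.2132)
n_4 = (+0.4356, +0.9002)
n_5 = (-0.4242, +0.9056)
  (0,1): δ = 121.19°  ·
  (0,2): δ = 43.03°  ✓
  (0,3): δ = 25.59°  ✓
  (0,4): δ = 77.46°  ·
  (0,5): δ = 128.38°  ·
  (1,2): δ = 101.84°  ·
  (1,3): δ = 33.21°  ✓
  (1,4): δ = 18.65°  ✓
  (1,5): δ = 69.57°  ·
  (2,3): δ = 111.38°  ·
  (2,4): δ = 59.51°  ✓
  (2,5): δ = 8.59°  ✓
  (3,4): δ = 128.13°  ·
  (3,5): δ = 77.21°  ·
  (4,5): δ = 129.08°  ·
antipodal pairs: 6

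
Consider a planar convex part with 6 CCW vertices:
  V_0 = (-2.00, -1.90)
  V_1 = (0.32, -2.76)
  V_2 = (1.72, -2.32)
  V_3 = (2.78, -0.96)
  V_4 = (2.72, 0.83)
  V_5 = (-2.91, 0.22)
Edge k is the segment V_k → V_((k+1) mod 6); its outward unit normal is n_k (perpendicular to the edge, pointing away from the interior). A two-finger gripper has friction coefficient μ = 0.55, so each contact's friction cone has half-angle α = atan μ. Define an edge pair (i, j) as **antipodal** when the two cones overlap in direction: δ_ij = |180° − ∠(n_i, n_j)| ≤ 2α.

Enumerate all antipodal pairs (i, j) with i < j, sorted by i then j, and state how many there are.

α = atan 0.55 = 28.81°;  2α = 57.62°
n_0 = (-0.3476, -0.9377)
n_1 = (+0.2998, -0.9540)
n_2 = (+0.7887, -0.6147)
n_3 = (+0.9994, +0.0335)
n_4 = (-0.1077, +0.9942)
n_5 = (-0.9189, -0.3944)
  (0,1): δ = 142.21°  ·
  (0,2): δ = 107.59°  ·
  (0,3): δ = 67.74°  ·
  (0,4): δ = 26.52°  ✓
  (0,5): δ = 133.57°  ·
  (1,2): δ = 145.38°  ·
  (1,3): δ = 105.53°  ·
  (1,4): δ = 11.26°  ✓
  (1,5): δ = 95.78°  ·
  (2,3): δ = 140.15°  ·
  (2,4): δ = 45.88°  ✓
  (2,5): δ = 61.16°  ·
  (3,4): δ = 85.74°  ·
  (3,5): δ = 21.31°  ✓
  (4,5): δ = 72.95°  ·
antipodal pairs: 4

count = 4; pairs: (0,4), (1,4), (2,4), (3,5)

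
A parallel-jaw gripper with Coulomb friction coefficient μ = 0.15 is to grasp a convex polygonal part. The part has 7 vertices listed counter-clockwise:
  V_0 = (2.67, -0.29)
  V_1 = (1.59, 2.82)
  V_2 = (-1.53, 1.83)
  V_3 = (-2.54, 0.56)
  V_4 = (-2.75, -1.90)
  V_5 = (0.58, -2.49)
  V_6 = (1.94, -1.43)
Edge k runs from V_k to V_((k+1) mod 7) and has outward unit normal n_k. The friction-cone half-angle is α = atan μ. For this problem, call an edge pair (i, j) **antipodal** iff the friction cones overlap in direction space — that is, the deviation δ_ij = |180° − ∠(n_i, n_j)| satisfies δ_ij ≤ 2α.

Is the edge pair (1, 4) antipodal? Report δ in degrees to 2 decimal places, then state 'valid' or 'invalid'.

δ = 27.65°, invalid

α = atan 0.15 = 8.53°;  2α = 17.06°
edge 1: e_1 = (-3.12, -0.99);  n_1 = (-0.3024, +0.9532)
edge 4: e_4 = (+3.33, -0.59);  n_4 = (-0.1745, -0.9847)
∠(n_1, n_4) = 152.35°
δ = |180° − 152.35°| = 27.65°
27.65° > 2α = 17.06°  →  invalid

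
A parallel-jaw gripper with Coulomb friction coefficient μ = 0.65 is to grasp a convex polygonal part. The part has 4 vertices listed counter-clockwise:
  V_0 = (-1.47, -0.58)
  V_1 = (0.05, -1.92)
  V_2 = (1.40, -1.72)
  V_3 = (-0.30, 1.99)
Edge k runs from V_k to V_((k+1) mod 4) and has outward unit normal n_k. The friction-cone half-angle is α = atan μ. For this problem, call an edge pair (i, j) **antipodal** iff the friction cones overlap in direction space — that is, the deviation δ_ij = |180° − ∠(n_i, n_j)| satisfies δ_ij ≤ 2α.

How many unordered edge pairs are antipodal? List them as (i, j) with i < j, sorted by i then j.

count = 3; pairs: (0,2), (1,3), (2,3)

α = atan 0.65 = 33.02°;  2α = 66.05°
n_0 = (-0.6613, -0.7501)
n_1 = (+0.1465, -0.9892)
n_2 = (+0.9091, +0.4166)
n_3 = (-0.9101, +0.4143)
  (0,1): δ = 130.17°  ·
  (0,2): δ = 23.98°  ✓
  (0,3): δ = 106.92°  ·
  (1,2): δ = 73.81°  ·
  (1,3): δ = 57.10°  ✓
  (2,3): δ = 49.10°  ✓
antipodal pairs: 3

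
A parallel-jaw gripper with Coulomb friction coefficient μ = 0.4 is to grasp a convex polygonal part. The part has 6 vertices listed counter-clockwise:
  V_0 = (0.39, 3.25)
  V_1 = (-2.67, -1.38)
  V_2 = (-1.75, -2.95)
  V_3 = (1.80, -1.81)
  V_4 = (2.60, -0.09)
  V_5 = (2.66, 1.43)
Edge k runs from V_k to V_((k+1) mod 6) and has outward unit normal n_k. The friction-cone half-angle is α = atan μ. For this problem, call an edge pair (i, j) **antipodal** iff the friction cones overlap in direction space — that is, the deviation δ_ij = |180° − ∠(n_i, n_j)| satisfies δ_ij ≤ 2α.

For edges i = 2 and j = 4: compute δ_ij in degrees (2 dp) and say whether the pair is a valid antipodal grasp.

α = atan 0.4 = 21.80°;  2α = 43.60°
edge 2: e_2 = (+3.55, +1.14);  n_2 = (+0.3057, -0.9521)
edge 4: e_4 = (+0.06, +1.52);  n_4 = (+0.9992, -0.0394)
∠(n_2, n_4) = 69.94°
δ = |180° − 69.94°| = 110.06°
110.06° > 2α = 43.60°  →  invalid

δ = 110.06°, invalid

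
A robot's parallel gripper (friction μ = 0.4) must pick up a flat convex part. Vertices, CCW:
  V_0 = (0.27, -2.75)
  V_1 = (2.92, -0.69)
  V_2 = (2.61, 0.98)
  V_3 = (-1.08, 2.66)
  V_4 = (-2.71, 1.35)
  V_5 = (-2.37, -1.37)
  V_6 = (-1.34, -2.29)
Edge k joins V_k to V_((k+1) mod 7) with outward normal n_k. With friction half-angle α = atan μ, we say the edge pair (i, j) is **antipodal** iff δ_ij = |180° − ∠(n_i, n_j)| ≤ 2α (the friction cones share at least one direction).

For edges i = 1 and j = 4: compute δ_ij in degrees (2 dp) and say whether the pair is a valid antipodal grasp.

δ = 3.39°, valid

α = atan 0.4 = 21.80°;  2α = 43.60°
edge 1: e_1 = (-0.31, +1.67);  n_1 = (+0.9832, +0.1825)
edge 4: e_4 = (+0.34, -2.72);  n_4 = (-0.9923, -0.1240)
∠(n_1, n_4) = 176.61°
δ = |180° − 176.61°| = 3.39°
3.39° ≤ 2α = 43.60°  →  valid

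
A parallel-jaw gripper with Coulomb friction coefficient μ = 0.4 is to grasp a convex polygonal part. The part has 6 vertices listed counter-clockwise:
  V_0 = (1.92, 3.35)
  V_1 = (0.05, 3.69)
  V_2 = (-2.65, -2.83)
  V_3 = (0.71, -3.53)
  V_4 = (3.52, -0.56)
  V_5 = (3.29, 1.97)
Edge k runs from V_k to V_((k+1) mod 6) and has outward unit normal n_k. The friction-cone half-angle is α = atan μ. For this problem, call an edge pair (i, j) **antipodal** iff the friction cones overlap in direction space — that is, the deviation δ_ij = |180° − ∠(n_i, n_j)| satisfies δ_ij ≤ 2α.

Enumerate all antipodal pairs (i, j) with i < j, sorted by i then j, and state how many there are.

α = atan 0.4 = 21.80°;  2α = 43.60°
n_0 = (+0.1789, +0.9839)
n_1 = (-0.9239, +0.3826)
n_2 = (-0.2040, -0.9790)
n_3 = (+0.7264, -0.6873)
n_4 = (+0.9959, +0.0905)
n_5 = (+0.7097, +0.7045)
  (0,1): δ = 102.19°  ·
  (0,2): δ = 1.46°  ✓
  (0,3): δ = 56.89°  ·
  (0,4): δ = 105.50°  ·
  (0,5): δ = 145.10°  ·
  (1,2): δ = 79.27°  ·
  (1,3): δ = 20.92°  ✓
  (1,4): δ = 27.69°  ✓
  (1,5): δ = 67.29°  ·
  (2,3): δ = 121.65°  ·
  (2,4): δ = 73.04°  ·
  (2,5): δ = 33.44°  ✓
  (3,4): δ = 131.39°  ·
  (3,5): δ = 91.79°  ·
  (4,5): δ = 140.40°  ·
antipodal pairs: 4

count = 4; pairs: (0,2), (1,3), (1,4), (2,5)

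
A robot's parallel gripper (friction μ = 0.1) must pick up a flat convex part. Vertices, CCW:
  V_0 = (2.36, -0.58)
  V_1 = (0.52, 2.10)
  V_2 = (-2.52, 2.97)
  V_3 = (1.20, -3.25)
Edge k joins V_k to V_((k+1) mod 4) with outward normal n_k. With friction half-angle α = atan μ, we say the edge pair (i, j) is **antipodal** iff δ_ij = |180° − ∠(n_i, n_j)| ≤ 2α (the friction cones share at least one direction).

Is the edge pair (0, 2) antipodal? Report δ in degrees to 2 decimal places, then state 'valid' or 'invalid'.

δ = 3.59°, valid

α = atan 0.1 = 5.71°;  2α = 11.42°
edge 0: e_0 = (-1.84, +2.68);  n_0 = (+0.8244, +0.5660)
edge 2: e_2 = (+3.72, -6.22);  n_2 = (-0.8582, -0.5133)
∠(n_0, n_2) = 176.41°
δ = |180° − 176.41°| = 3.59°
3.59° ≤ 2α = 11.42°  →  valid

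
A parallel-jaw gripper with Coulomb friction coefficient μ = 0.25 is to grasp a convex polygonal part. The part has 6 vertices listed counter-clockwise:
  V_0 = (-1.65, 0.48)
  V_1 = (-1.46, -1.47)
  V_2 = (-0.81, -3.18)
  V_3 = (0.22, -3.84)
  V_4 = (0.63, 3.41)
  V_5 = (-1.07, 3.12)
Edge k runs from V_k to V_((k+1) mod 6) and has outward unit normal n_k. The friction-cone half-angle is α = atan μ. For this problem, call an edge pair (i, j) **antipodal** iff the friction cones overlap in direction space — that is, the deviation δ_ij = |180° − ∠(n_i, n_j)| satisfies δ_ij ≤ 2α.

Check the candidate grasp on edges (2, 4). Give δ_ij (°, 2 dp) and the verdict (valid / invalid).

α = atan 0.25 = 14.04°;  2α = 28.07°
edge 2: e_2 = (+1.03, -0.66);  n_2 = (-0.5395, -0.8420)
edge 4: e_4 = (-1.70, -0.29);  n_4 = (-0.1682, +0.9858)
∠(n_2, n_4) = 137.67°
δ = |180° − 137.67°| = 42.33°
42.33° > 2α = 28.07°  →  invalid

δ = 42.33°, invalid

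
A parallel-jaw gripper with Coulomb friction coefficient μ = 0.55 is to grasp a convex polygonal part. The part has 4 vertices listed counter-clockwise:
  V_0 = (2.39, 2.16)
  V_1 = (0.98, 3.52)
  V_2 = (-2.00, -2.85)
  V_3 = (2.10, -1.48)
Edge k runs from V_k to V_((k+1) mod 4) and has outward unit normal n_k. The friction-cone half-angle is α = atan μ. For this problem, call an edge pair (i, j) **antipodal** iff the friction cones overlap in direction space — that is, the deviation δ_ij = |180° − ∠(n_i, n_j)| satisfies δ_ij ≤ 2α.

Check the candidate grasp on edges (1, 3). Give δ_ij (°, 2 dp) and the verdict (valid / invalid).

α = atan 0.55 = 28.81°;  2α = 57.62°
edge 1: e_1 = (-2.98, -6.37);  n_1 = (-0.9058, +0.4237)
edge 3: e_3 = (+0.29, +3.64);  n_3 = (+0.9968, -0.0794)
∠(n_1, n_3) = 159.48°
δ = |180° − 159.48°| = 20.52°
20.52° ≤ 2α = 57.62°  →  valid

δ = 20.52°, valid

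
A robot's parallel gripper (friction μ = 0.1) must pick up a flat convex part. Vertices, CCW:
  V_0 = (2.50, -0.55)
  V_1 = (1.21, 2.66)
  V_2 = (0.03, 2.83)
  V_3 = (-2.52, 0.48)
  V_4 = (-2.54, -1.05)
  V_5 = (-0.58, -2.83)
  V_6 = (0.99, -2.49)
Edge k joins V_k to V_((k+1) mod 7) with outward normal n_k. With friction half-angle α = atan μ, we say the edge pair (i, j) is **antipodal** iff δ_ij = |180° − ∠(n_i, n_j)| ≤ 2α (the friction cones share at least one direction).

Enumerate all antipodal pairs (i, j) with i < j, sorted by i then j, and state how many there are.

α = atan 0.1 = 5.71°;  2α = 11.42°
n_0 = (+0.9279, +0.3729)
n_1 = (+0.1426, +0.9898)
n_2 = (-0.6777, +0.7354)
n_3 = (-0.9999, +0.0131)
n_4 = (-0.6723, -0.7403)
n_5 = (+0.2117, -0.9773)
n_6 = (+0.7891, -0.6142)
  (0,1): δ = 120.09°  ·
  (0,2): δ = 69.23°  ·
  (0,3): δ = 22.64°  ·
  (0,4): δ = 25.86°  ·
  (0,5): δ = 80.33°  ·
  (0,6): δ = 120.21°  ·
  (1,2): δ = 129.14°  ·
  (1,3): δ = 82.55°  ·
  (1,4): δ = 34.05°  ·
  (1,5): δ = 20.42°  ·
  (1,6): δ = 60.30°  ·
  (2,3): δ = 133.41°  ·
  (2,4): δ = 84.91°  ·
  (2,5): δ = 30.44°  ·
  (2,6): δ = 9.44°  ✓
  (3,4): δ = 131.50°  ·
  (3,5): δ = 77.03°  ·
  (3,6): δ = 37.15°  ·
  (4,5): δ = 125.54°  ·
  (4,6): δ = 85.65°  ·
  (5,6): δ = 140.11°  ·
antipodal pairs: 1

count = 1; pairs: (2,6)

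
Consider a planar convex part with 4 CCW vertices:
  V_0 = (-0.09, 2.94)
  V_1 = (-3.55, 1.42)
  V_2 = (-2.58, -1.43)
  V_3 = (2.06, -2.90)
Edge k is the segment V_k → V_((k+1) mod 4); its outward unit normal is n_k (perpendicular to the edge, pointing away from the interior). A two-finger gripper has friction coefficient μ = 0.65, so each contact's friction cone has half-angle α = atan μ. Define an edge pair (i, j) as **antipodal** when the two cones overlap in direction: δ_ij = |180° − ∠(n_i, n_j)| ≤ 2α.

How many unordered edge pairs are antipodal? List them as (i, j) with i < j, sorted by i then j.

count = 3; pairs: (0,2), (1,3), (2,3)

α = atan 0.65 = 33.02°;  2α = 66.05°
n_0 = (-0.4022, +0.9155)
n_1 = (-0.9467, -0.3222)
n_2 = (-0.3020, -0.9533)
n_3 = (+0.9384, +0.3455)
  (0,1): δ = 94.92°  ·
  (0,2): δ = 41.29°  ✓
  (0,3): δ = 86.50°  ·
  (1,2): δ = 126.37°  ·
  (1,3): δ = 1.42°  ✓
  (2,3): δ = 52.21°  ✓
antipodal pairs: 3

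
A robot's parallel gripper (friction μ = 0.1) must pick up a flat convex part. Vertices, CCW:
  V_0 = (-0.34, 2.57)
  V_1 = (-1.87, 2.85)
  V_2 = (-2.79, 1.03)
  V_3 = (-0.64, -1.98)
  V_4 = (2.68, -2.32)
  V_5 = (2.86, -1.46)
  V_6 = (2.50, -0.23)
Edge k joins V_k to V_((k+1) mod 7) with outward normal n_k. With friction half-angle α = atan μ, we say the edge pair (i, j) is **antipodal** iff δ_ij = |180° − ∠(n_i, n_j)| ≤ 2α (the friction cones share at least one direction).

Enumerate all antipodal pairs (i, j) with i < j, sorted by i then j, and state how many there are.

count = 2; pairs: (0,3), (2,6)

α = atan 0.1 = 5.71°;  2α = 11.42°
n_0 = (+0.1800, +0.9837)
n_1 = (-0.8925, +0.4511)
n_2 = (-0.8137, -0.5812)
n_3 = (-0.1019, -0.9948)
n_4 = (+0.9788, -0.2049)
n_5 = (+0.9597, +0.2809)
n_6 = (+0.7021, +0.7121)
  (0,1): δ = 106.45°  ·
  (0,2): δ = 44.09°  ·
  (0,3): δ = 4.52°  ✓
  (0,4): δ = 88.55°  ·
  (0,5): δ = 116.68°  ·
  (0,6): δ = 145.78°  ·
  (1,2): δ = 117.65°  ·
  (1,3): δ = 69.03°  ·
  (1,4): δ = 14.99°  ·
  (1,5): δ = 43.13°  ·
  (1,6): δ = 72.22°  ·
  (2,3): δ = 131.38°  ·
  (2,4): δ = 47.36°  ·
  (2,5): δ = 19.22°  ·
  (2,6): δ = 9.87°  ✓
  (3,4): δ = 95.97°  ·
  (3,5): δ = 67.84°  ·
  (3,6): δ = 38.75°  ·
  (4,5): δ = 151.86°  ·
  (4,6): δ = 122.77°  ·
  (5,6): δ = 150.91°  ·
antipodal pairs: 2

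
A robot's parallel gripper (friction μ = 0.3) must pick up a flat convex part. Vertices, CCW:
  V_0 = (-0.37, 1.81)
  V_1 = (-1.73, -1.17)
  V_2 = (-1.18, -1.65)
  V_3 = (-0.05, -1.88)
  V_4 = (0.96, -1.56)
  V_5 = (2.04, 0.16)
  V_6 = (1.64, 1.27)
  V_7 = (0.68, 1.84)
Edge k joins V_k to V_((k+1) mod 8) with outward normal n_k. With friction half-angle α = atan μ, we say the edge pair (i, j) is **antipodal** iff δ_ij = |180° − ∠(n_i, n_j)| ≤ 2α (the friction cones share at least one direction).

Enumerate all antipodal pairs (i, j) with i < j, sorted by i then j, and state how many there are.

α = atan 0.3 = 16.70°;  2α = 33.40°
n_0 = (-0.9097, +0.4152)
n_1 = (-0.6575, -0.7534)
n_2 = (-0.1995, -0.9799)
n_3 = (+0.3020, -0.9533)
n_4 = (+0.8469, -0.5318)
n_5 = (+0.9408, +0.3390)
n_6 = (+0.5105, +0.8599)
n_7 = (-0.0286, +0.9996)
  (0,1): δ = 106.58°  ·
  (0,2): δ = 76.97°  ·
  (0,3): δ = 47.89°  ·
  (0,4): δ = 7.59°  ✓
  (0,5): δ = 44.35°  ·
  (0,6): δ = 83.83°  ·
  (0,7): δ = 116.17°  ·
  (1,2): δ = 150.39°  ·
  (1,3): δ = 121.31°  ·
  (1,4): δ = 81.01°  ·
  (1,5): δ = 29.07°  ✓
  (1,6): δ = 10.41°  ✓
  (1,7): δ = 42.75°  ·
  (2,3): δ = 150.92°  ·
  (2,4): δ = 110.62°  ·
  (2,5): δ = 58.68°  ·
  (2,6): δ = 19.19°  ✓
  (2,7): δ = 13.14°  ✓
  (3,4): δ = 139.70°  ·
  (3,5): δ = 87.76°  ·
  (3,6): δ = 48.28°  ·
  (3,7): δ = 15.94°  ✓
  (4,5): δ = 128.06°  ·
  (4,6): δ = 88.57°  ·
  (4,7): δ = 56.24°  ·
  (5,6): δ = 140.52°  ·
  (5,7): δ = 108.18°  ·
  (6,7): δ = 147.66°  ·
antipodal pairs: 6

count = 6; pairs: (0,4), (1,5), (1,6), (2,6), (2,7), (3,7)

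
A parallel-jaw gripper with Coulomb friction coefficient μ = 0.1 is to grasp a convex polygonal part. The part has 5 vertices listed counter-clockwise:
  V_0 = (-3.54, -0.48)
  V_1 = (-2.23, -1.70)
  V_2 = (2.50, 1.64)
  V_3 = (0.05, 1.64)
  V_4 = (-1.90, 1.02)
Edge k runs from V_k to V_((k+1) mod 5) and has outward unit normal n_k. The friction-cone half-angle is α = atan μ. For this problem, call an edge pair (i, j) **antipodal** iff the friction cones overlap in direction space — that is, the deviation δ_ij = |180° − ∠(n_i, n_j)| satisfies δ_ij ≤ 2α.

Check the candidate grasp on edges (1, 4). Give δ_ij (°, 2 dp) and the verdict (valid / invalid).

δ = 7.22°, valid

α = atan 0.1 = 5.71°;  2α = 11.42°
edge 1: e_1 = (+4.73, +3.34);  n_1 = (+0.5768, -0.8169)
edge 4: e_4 = (-1.64, -1.50);  n_4 = (-0.6749, +0.7379)
∠(n_1, n_4) = 172.78°
δ = |180° − 172.78°| = 7.22°
7.22° ≤ 2α = 11.42°  →  valid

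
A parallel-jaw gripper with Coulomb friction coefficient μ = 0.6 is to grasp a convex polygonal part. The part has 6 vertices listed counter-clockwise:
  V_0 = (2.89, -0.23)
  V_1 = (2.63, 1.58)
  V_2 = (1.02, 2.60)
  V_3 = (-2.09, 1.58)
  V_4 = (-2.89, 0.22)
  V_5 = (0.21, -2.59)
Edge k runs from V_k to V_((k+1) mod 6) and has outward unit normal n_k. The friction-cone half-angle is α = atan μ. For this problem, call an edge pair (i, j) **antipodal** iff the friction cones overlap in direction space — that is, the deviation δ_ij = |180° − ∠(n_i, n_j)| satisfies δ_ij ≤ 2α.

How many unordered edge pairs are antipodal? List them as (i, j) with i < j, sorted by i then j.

count = 6; pairs: (0,3), (0,4), (1,4), (2,4), (2,5), (3,5)

α = atan 0.6 = 30.96°;  2α = 61.93°
n_0 = (+0.9898, +0.1422)
n_1 = (+0.5352, +0.8447)
n_2 = (-0.3116, +0.9502)
n_3 = (-0.8619, +0.5070)
n_4 = (-0.6716, -0.7409)
n_5 = (+0.6609, -0.7505)
  (0,1): δ = 130.53°  ·
  (0,2): δ = 80.02°  ·
  (0,3): δ = 38.64°  ✓
  (0,4): δ = 39.63°  ✓
  (0,5): δ = 123.19°  ·
  (1,2): δ = 129.49°  ·
  (1,3): δ = 88.11°  ·
  (1,4): δ = 9.83°  ✓
  (1,5): δ = 73.72°  ·
  (2,3): δ = 138.62°  ·
  (2,4): δ = 60.35°  ✓
  (2,5): δ = 23.21°  ✓
  (3,4): δ = 101.73°  ·
  (3,5): δ = 18.17°  ✓
  (4,5): δ = 96.44°  ·
antipodal pairs: 6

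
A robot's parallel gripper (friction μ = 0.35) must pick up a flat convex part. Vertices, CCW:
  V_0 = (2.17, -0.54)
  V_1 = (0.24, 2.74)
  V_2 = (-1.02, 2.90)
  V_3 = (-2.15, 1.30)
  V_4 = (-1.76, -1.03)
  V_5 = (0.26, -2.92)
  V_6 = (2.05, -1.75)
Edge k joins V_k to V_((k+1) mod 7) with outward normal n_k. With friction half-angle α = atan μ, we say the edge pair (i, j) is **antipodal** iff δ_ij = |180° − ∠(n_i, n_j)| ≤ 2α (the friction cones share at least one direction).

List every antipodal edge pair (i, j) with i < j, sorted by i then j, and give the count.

count = 6; pairs: (0,3), (0,4), (1,4), (2,5), (2,6), (3,6)

α = atan 0.35 = 19.29°;  2α = 38.58°
n_0 = (+0.8619, +0.5071)
n_1 = (+0.1260, +0.9920)
n_2 = (-0.8168, +0.5769)
n_3 = (-0.9863, -0.1651)
n_4 = (-0.6832, -0.7302)
n_5 = (+0.5471, -0.8371)
n_6 = (+0.9951, -0.0987)
  (0,1): δ = 127.71°  ·
  (0,2): δ = 65.70°  ·
  (0,3): δ = 20.97°  ✓
  (0,4): δ = 16.43°  ✓
  (0,5): δ = 92.70°  ·
  (0,6): δ = 143.86°  ·
  (1,2): δ = 117.99°  ·
  (1,3): δ = 73.26°  ·
  (1,4): δ = 35.86°  ✓
  (1,5): δ = 40.41°  ·
  (1,6): δ = 91.57°  ·
  (2,3): δ = 135.27°  ·
  (2,4): δ = 97.86°  ·
  (2,5): δ = 21.60°  ✓
  (2,6): δ = 29.57°  ✓
  (3,4): δ = 142.60°  ·
  (3,5): δ = 66.33°  ·
  (3,6): δ = 15.17°  ✓
  (4,5): δ = 103.73°  ·
  (4,6): δ = 52.57°  ·
  (5,6): δ = 128.83°  ·
antipodal pairs: 6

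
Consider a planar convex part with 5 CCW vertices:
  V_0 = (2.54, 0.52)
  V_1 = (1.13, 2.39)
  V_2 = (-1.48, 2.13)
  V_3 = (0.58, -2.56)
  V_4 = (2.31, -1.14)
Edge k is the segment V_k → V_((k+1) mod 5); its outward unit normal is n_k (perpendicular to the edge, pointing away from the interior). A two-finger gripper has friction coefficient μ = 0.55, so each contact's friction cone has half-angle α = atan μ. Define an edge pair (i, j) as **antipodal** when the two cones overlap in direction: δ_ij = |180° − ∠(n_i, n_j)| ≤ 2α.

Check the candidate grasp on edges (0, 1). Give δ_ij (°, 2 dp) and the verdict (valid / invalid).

δ = 121.33°, invalid

α = atan 0.55 = 28.81°;  2α = 57.62°
edge 0: e_0 = (-1.41, +1.87);  n_0 = (+0.7985, +0.6020)
edge 1: e_1 = (-2.61, -0.26);  n_1 = (-0.0991, +0.9951)
∠(n_0, n_1) = 58.67°
δ = |180° − 58.67°| = 121.33°
121.33° > 2α = 57.62°  →  invalid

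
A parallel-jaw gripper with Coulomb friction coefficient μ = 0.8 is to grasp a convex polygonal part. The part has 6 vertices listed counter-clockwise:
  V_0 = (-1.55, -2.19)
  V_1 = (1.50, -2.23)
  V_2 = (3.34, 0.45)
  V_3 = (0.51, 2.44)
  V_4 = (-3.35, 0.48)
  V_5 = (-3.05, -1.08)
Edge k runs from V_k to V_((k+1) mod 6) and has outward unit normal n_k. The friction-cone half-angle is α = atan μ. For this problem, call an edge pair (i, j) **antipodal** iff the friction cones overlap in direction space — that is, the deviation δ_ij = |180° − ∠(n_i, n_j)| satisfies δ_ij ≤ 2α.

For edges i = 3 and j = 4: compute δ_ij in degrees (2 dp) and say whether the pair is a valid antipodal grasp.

α = atan 0.8 = 38.66°;  2α = 77.32°
edge 3: e_3 = (-3.86, -1.96);  n_3 = (-0.4527, +0.8916)
edge 4: e_4 = (+0.30, -1.56);  n_4 = (-0.9820, -0.1888)
∠(n_3, n_4) = 73.97°
δ = |180° − 73.97°| = 106.03°
106.03° > 2α = 77.32°  →  invalid

δ = 106.03°, invalid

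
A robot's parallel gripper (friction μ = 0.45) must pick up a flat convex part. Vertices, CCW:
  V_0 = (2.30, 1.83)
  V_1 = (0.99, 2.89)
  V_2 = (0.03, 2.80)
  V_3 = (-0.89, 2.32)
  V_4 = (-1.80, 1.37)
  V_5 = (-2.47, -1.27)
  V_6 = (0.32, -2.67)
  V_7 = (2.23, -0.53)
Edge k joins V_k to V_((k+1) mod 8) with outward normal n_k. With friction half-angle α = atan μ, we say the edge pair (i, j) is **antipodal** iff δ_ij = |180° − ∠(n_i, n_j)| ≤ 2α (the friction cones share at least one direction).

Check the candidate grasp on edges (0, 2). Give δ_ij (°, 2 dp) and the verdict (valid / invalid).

δ = 113.47°, invalid

α = atan 0.45 = 24.23°;  2α = 48.46°
edge 0: e_0 = (-1.31, +1.06);  n_0 = (+0.6290, +0.7774)
edge 2: e_2 = (-0.92, -0.48);  n_2 = (-0.4626, +0.8866)
∠(n_0, n_2) = 66.53°
δ = |180° − 66.53°| = 113.47°
113.47° > 2α = 48.46°  →  invalid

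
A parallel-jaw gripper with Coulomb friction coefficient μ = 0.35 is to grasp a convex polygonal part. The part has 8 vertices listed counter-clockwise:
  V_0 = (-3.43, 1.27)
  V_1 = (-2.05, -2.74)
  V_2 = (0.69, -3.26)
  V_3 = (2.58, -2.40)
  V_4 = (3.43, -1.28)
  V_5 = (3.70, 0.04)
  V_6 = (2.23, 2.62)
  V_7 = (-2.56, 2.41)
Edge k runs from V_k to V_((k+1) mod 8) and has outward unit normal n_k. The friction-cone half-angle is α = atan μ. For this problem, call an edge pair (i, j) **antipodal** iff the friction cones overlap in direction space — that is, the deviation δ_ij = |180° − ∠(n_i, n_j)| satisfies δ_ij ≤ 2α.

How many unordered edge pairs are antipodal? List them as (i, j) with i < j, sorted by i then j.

count = 7; pairs: (0,4), (0,5), (1,6), (2,6), (2,7), (3,7), (4,7)

α = atan 0.35 = 19.29°;  2α = 38.58°
n_0 = (-0.9456, -0.3254)
n_1 = (-0.1865, -0.9825)
n_2 = (+0.4142, -0.9102)
n_3 = (+0.7966, -0.6045)
n_4 = (+0.9797, -0.2004)
n_5 = (+0.8689, +0.4951)
n_6 = (-0.0438, +0.9990)
n_7 = (-0.7950, +0.6067)
  (0,1): δ = 119.74°  ·
  (0,2): δ = 84.52°  ·
  (0,3): δ = 56.19°  ·
  (0,4): δ = 30.55°  ✓
  (0,5): δ = 10.68°  ✓
  (0,6): δ = 73.52°  ·
  (0,7): δ = 123.66°  ·
  (1,2): δ = 144.79°  ·
  (1,3): δ = 116.45°  ·
  (1,4): δ = 90.81°  ·
  (1,5): δ = 49.58°  ·
  (1,6): δ = 13.26°  ✓
  (1,7): δ = 63.40°  ·
  (2,3): δ = 151.66°  ·
  (2,4): δ = 126.03°  ·
  (2,5): δ = 84.79°  ·
  (2,6): δ = 21.96°  ✓
  (2,7): δ = 28.18°  ✓
  (3,4): δ = 154.36°  ·
  (3,5): δ = 113.13°  ·
  (3,6): δ = 50.29°  ·
  (3,7): δ = 0.15°  ✓
  (4,5): δ = 138.77°  ·
  (4,6): δ = 75.93°  ·
  (4,7): δ = 25.79°  ✓
  (5,6): δ = 117.16°  ·
  (5,7): δ = 67.02°  ·
  (6,7): δ = 129.86°  ·
antipodal pairs: 7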